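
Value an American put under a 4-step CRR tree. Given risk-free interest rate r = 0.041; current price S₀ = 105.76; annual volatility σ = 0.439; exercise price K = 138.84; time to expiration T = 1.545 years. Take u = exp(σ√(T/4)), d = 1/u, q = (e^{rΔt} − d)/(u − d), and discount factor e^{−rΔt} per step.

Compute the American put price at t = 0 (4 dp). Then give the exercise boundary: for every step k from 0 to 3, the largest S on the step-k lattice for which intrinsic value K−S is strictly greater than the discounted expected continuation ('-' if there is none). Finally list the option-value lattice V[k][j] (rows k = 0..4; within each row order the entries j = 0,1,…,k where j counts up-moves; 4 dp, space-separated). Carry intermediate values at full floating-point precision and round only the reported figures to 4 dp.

price = 42.4704
boundary = - - 61.2831 80.5065
tree:
42.4704
58.7960 24.8607
77.5569 38.9054 9.3072
92.1901 58.3335 17.5466 0.0000
103.3292 77.5569 33.0800 0.0000 0.0000

Δt=0.38625  u=1.31368  d=0.76122  q=0.46110  discount=0.98429
step 4 (expiry): payoffs max(K−S,0) = 103.3292 77.5569 33.0800 0.0000 0.0000
step 3: (k=3,j=0): S=46.6499, (K−S)⁺=92.1901, hold=90.0088 ⇒ V=92.1901 exercise | (k=3,j=1): S=80.5065, (K−S)⁺=58.3335, hold=56.1521 ⇒ V=58.3335 exercise | (k=3,j=2): S=138.9350, (K−S)⁺=0.0000, hold=17.5466 ⇒ V=17.5466 continue | (k=3,j=3): S=239.7687, (K−S)⁺=0.0000, hold=0.0000 ⇒ V=0.0000 continue  boundary S*=80.5065
step 2: (k=2,j=0): S=61.2831, (K−S)⁺=77.5569, hold=75.3755 ⇒ V=77.5569 exercise | (k=2,j=1): S=105.7600, (K−S)⁺=33.0800, hold=38.9054 ⇒ V=38.9054 continue | (k=2,j=2): S=182.5165, (K−S)⁺=0.0000, hold=9.3072 ⇒ V=9.3072 continue  boundary S*=61.2831
step 1: (k=1,j=0): S=80.5065, (K−S)⁺=58.3335, hold=58.7960 ⇒ V=58.7960 continue | (k=1,j=1): S=138.9350, (K−S)⁺=0.0000, hold=24.8607 ⇒ V=24.8607 continue  boundary S*=-
step 0: (k=0,j=0): S=105.7600, (K−S)⁺=33.0800, hold=42.4704 ⇒ V=42.4704 continue  boundary S*=-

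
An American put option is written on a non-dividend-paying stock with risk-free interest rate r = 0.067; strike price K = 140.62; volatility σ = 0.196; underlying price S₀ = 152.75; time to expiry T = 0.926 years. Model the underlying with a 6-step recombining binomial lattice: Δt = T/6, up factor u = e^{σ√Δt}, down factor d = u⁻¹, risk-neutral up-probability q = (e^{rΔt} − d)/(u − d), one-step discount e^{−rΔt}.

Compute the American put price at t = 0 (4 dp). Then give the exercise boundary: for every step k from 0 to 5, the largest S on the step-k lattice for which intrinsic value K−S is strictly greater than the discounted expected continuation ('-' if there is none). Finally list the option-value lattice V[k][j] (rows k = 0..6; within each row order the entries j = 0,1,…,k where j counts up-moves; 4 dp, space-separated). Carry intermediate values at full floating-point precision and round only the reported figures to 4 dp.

price = 4.0178
boundary = - - - 121.2440 112.2587 121.2440
tree:
4.0178
7.0270 1.6139
11.9048 3.1400 0.3867
19.3760 5.9728 0.8648 0.0000
28.3613 11.0106 1.9339 0.0000 0.0000
36.6807 19.3760 4.3247 0.0000 0.0000 0.0000
44.3836 28.3613 9.6715 0.0000 0.0000 0.0000 0.0000

params: Δt=0.15433 u=1.08004 d=0.92589 q=0.54819 e^(-rΔt)=0.98971
t_6 payoffs: 44.3836 28.3613 9.6715 0.0000 0.0000 0.0000 0.0000
t_5: node(5,0) S=103.9393 payoff=36.6807 vs cont=35.2342 → 36.6807 [stop]  node(5,1) S=121.2440 payoff=19.3760 vs cont=17.9294 → 19.3760 [stop]  node(5,2) S=141.4298 payoff=0.0000 vs cont=4.3247 → 4.3247 [wait]  node(5,3) S=164.9763 payoff=0.0000 vs cont=0.0000 → 0.0000 [wait]  node(5,4) S=192.4430 payoff=0.0000 vs cont=0.0000 → 0.0000 [wait]  node(5,5) S=224.4826 payoff=0.0000 vs cont=0.0000 → 0.0000 [wait]  ⇒ S*(5)=121.2440
t_4: node(4,0) S=112.2587 payoff=28.3613 vs cont=26.9147 → 28.3613 [stop]  node(4,1) S=130.9485 payoff=9.6715 vs cont=11.0106 → 11.0106 [wait]  node(4,2) S=152.7500 payoff=0.0000 vs cont=1.9339 → 1.9339 [wait]  node(4,3) S=178.1812 payoff=0.0000 vs cont=0.0000 → 0.0000 [wait]  node(4,4) S=207.8464 payoff=0.0000 vs cont=0.0000 → 0.0000 [wait]  ⇒ S*(4)=112.2587
t_3: node(3,0) S=121.2440 payoff=19.3760 vs cont=18.6560 → 19.3760 [stop]  node(3,1) S=141.4298 payoff=0.0000 vs cont=5.9728 → 5.9728 [wait]  node(3,2) S=164.9763 payoff=0.0000 vs cont=0.8648 → 0.8648 [wait]  node(3,3) S=192.4430 payoff=0.0000 vs cont=0.0000 → 0.0000 [wait]  ⇒ S*(3)=121.2440
t_2: node(2,0) S=130.9485 payoff=9.6715 vs cont=11.9048 → 11.9048 [wait]  node(2,1) S=152.7500 payoff=0.0000 vs cont=3.1400 → 3.1400 [wait]  node(2,2) S=178.1812 payoff=0.0000 vs cont=0.3867 → 0.3867 [wait]  ⇒ S*(2)=-
t_1: node(1,0) S=141.4298 payoff=0.0000 vs cont=7.0270 → 7.0270 [wait]  node(1,1) S=164.9763 payoff=0.0000 vs cont=1.6139 → 1.6139 [wait]  ⇒ S*(1)=-
t_0: node(0,0) S=152.7500 payoff=0.0000 vs cont=4.0178 → 4.0178 [wait]  ⇒ S*(0)=-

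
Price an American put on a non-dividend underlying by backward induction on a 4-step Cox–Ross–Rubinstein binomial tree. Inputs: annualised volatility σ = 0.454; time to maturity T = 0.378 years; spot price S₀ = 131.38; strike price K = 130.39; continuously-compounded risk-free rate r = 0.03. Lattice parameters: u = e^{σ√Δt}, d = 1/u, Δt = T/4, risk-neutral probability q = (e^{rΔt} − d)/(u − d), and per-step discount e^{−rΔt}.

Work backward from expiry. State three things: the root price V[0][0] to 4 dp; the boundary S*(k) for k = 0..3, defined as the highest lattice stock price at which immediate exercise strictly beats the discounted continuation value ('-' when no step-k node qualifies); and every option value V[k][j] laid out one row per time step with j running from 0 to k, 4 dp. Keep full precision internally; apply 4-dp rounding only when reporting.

price = 12.6985
boundary = - - 99.3816 86.4359
tree:
12.6985
20.2471 4.4413
31.0084 8.4885 0.0000
43.9541 16.2239 0.0000 0.0000
55.2134 31.0084 0.0000 0.0000 0.0000

params: Δt=0.09450 u=1.14977 d=0.86974 q=0.47530 e^(-rΔt)=0.99717
t_4 payoffs: 55.2134 31.0084 0.0000 0.0000 0.0000
t_3: node(3,0) S=86.4359 payoff=43.9541 vs cont=43.5849 → 43.9541 [stop]  node(3,1) S=114.2662 payoff=16.1238 vs cont=16.2239 → 16.2239 [wait]  node(3,2) S=151.0570 payoff=0.0000 vs cont=0.0000 → 0.0000 [wait]  node(3,3) S=199.6936 payoff=0.0000 vs cont=0.0000 → 0.0000 [wait]  ⇒ S*(3)=86.4359
t_2: node(2,0) S=99.3816 payoff=31.0084 vs cont=30.6867 → 31.0084 [stop]  node(2,1) S=131.3800 payoff=0.0000 vs cont=8.4885 → 8.4885 [wait]  node(2,2) S=173.6811 payoff=0.0000 vs cont=0.0000 → 0.0000 [wait]  ⇒ S*(2)=99.3816
t_1: node(1,0) S=114.2662 payoff=16.1238 vs cont=20.2471 → 20.2471 [wait]  node(1,1) S=151.0570 payoff=0.0000 vs cont=4.4413 → 4.4413 [wait]  ⇒ S*(1)=-
t_0: node(0,0) S=131.3800 payoff=0.0000 vs cont=12.6985 → 12.6985 [wait]  ⇒ S*(0)=-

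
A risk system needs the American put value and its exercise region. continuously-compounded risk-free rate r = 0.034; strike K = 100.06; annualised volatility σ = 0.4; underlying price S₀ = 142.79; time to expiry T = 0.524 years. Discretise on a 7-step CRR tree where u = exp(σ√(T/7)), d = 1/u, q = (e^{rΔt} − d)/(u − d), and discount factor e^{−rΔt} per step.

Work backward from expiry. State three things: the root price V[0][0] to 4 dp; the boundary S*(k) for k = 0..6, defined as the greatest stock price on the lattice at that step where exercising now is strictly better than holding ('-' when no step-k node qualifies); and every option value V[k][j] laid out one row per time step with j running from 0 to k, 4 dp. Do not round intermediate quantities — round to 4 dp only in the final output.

Δt=0.07486, u=1.11565, d=0.89634, q=0.48429, disc=e^(-rΔt)=0.99746
k=7 terminal: V=max(K-S,0) → 33.6868 17.4464 0.0000 0.0000 0.0000 0.0000 0.0000 0.0000
k=6: j=0 S=74.0495 intr=26.0105 cont=25.7561 V=26.0105[EX]; j=1 S=92.1681 intr=7.8919 cont=8.9745 V=8.9745[hold]; j=2 S=114.7200 intr=0.0000 cont=0.0000 V=0.0000[hold]; j=3 S=142.7900 intr=0.0000 cont=0.0000 V=0.0000[hold]; j=4 S=177.7282 intr=0.0000 cont=0.0000 V=0.0000[hold]; j=5 S=221.2151 intr=0.0000 cont=0.0000 V=0.0000[hold]; j=6 S=275.3425 intr=0.0000 cont=0.0000 V=0.0000[hold]  S*(6)=74.0495
k=5: j=0 S=82.6136 intr=17.4464 cont=17.7150 V=17.7150[hold]; j=1 S=102.8277 intr=0.0000 cont=4.6165 V=4.6165[hold]; j=2 S=127.9878 intr=0.0000 cont=0.0000 V=0.0000[hold]; j=3 S=159.3041 intr=0.0000 cont=0.0000 V=0.0000[hold]; j=4 S=198.2830 intr=0.0000 cont=0.0000 V=0.0000[hold]; j=5 S=246.7994 intr=0.0000 cont=0.0000 V=0.0000[hold]  S*(5)=-
k=4: j=0 S=92.1681 intr=7.8919 cont=11.3427 V=11.3427[hold]; j=1 S=114.7200 intr=0.0000 cont=2.3747 V=2.3747[hold]; j=2 S=142.7900 intr=0.0000 cont=0.0000 V=0.0000[hold]; j=3 S=177.7282 intr=0.0000 cont=0.0000 V=0.0000[hold]; j=4 S=221.2151 intr=0.0000 cont=0.0000 V=0.0000[hold]  S*(4)=-
k=3: j=0 S=102.8277 intr=0.0000 cont=6.9818 V=6.9818[hold]; j=1 S=127.9878 intr=0.0000 cont=1.2216 V=1.2216[hold]; j=2 S=159.3041 intr=0.0000 cont=0.0000 V=0.0000[hold]; j=3 S=198.2830 intr=0.0000 cont=0.0000 V=0.0000[hold]  S*(3)=-
k=2: j=0 S=114.7200 intr=0.0000 cont=4.1815 V=4.1815[hold]; j=1 S=142.7900 intr=0.0000 cont=0.6284 V=0.6284[hold]; j=2 S=177.7282 intr=0.0000 cont=0.0000 V=0.0000[hold]  S*(2)=-
k=1: j=0 S=127.9878 intr=0.0000 cont=2.4545 V=2.4545[hold]; j=1 S=159.3041 intr=0.0000 cont=0.3232 V=0.3232[hold]  S*(1)=-
k=0: j=0 S=142.7900 intr=0.0000 cont=1.4188 V=1.4188[hold]  S*(0)=-

price = 1.4188
boundary = - - - - - - 74.0495
tree:
1.4188
2.4545 0.3232
4.1815 0.6284 0.0000
6.9818 1.2216 0.0000 0.0000
11.3427 2.3747 0.0000 0.0000 0.0000
17.7150 4.6165 0.0000 0.0000 0.0000 0.0000
26.0105 8.9745 0.0000 0.0000 0.0000 0.0000 0.0000
33.6868 17.4464 0.0000 0.0000 0.0000 0.0000 0.0000 0.0000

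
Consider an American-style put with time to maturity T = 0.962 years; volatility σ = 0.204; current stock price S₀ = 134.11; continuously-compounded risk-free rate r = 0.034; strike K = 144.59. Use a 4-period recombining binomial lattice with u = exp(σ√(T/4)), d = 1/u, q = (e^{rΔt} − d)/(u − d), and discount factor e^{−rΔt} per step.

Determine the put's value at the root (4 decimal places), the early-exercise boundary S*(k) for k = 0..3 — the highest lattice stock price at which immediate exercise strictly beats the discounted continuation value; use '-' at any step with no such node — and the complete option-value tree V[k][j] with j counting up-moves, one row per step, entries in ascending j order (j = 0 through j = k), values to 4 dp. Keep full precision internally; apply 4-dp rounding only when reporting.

price = 15.4027
boundary = - - 109.7905 121.3425
tree:
15.4027
23.7361 7.8303
34.7995 13.7356 2.4154
45.2518 23.2475 5.0313 0.0000
54.7089 34.7995 10.4800 0.0000 0.0000

params: Δt=0.24050 u=1.10522 d=0.90480 q=0.51598 e^(-rΔt)=0.99186
t_4 payoffs: 54.7089 34.7995 10.4800 0.0000 0.0000
t_3: node(3,0) S=99.3382 payoff=45.2518 vs cont=44.0743 → 45.2518 [stop]  node(3,1) S=121.3425 payoff=23.2475 vs cont=22.0700 → 23.2475 [stop]  node(3,2) S=148.2209 payoff=0.0000 vs cont=5.0313 → 5.0313 [wait]  node(3,3) S=181.0530 payoff=0.0000 vs cont=0.0000 → 0.0000 [wait]  ⇒ S*(3)=121.3425
t_2: node(2,0) S=109.7905 payoff=34.7995 vs cont=33.6220 → 34.7995 [stop]  node(2,1) S=134.1100 payoff=10.4800 vs cont=13.7356 → 13.7356 [wait]  node(2,2) S=163.8165 payoff=0.0000 vs cont=2.4154 → 2.4154 [wait]  ⇒ S*(2)=109.7905
t_1: node(1,0) S=121.3425 payoff=23.2475 vs cont=23.7361 → 23.7361 [wait]  node(1,1) S=148.2209 payoff=0.0000 vs cont=7.8303 → 7.8303 [wait]  ⇒ S*(1)=-
t_0: node(0,0) S=134.1100 payoff=10.4800 vs cont=15.4027 → 15.4027 [wait]  ⇒ S*(0)=-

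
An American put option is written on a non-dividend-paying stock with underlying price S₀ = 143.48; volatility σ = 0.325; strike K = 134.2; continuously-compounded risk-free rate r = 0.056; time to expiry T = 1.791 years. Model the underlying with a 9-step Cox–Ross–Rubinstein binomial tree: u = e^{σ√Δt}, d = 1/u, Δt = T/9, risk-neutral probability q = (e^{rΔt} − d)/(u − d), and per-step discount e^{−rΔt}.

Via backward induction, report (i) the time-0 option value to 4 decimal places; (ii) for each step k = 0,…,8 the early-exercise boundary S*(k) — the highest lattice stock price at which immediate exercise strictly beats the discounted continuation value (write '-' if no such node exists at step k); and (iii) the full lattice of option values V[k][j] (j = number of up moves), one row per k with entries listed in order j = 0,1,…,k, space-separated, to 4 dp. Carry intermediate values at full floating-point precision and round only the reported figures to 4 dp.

price = 14.9485
boundary = - - - 92.8749 80.3405 92.8749 80.3405 92.8749 107.3650
tree:
14.9485
21.6062 8.6860
30.3616 13.4140 4.1955
41.3251 20.1773 7.0128 1.4980
53.8595 29.4170 11.4735 2.7500 0.2912
64.7024 41.3251 18.2756 4.9904 0.5916 0.0000
74.0818 53.8595 28.1238 8.9266 1.2021 0.0000 0.0000
82.1954 64.7024 41.3251 15.6724 2.4425 0.0000 0.0000 0.0000
89.2140 74.0818 53.8595 26.8350 4.9630 0.0000 0.0000 0.0000 0.0000
95.2854 82.1954 64.7024 41.3251 10.0842 0.0000 0.0000 0.0000 0.0000 0.0000

Δt=0.19900  u=1.15602  d=0.86504  q=0.50233  discount=0.98892
step 9 (expiry): payoffs max(K−S,0) = 95.2854 82.1954 64.7024 41.3251 10.0842 0.0000 0.0000 0.0000 0.0000 0.0000
step 8: (k=8,j=0): S=44.9860, (K−S)⁺=89.2140, hold=87.7268 ⇒ V=89.2140 exercise | (k=8,j=1): S=60.1182, (K−S)⁺=74.0818, hold=72.5946 ⇒ V=74.0818 exercise | (k=8,j=2): S=80.3405, (K−S)⁺=53.8595, hold=52.3723 ⇒ V=53.8595 exercise | (k=8,j=3): S=107.3650, (K−S)⁺=26.8350, hold=25.3478 ⇒ V=26.8350 exercise | (k=8,j=4): S=143.4800, (K−S)⁺=0.0000, hold=4.9630 ⇒ V=4.9630 continue | (k=8,j=5): S=191.7432, (K−S)⁺=0.0000, hold=0.0000 ⇒ V=0.0000 continue | (k=8,j=6): S=256.2409, (K−S)⁺=0.0000, hold=0.0000 ⇒ V=0.0000 continue | (k=8,j=7): S=342.4341, (K−S)⁺=0.0000, hold=0.0000 ⇒ V=0.0000 continue | (k=8,j=8): S=457.6206, (K−S)⁺=0.0000, hold=0.0000 ⇒ V=0.0000 continue  boundary S*=107.3650
step 7: (k=7,j=0): S=52.0046, (K−S)⁺=82.1954, hold=80.7082 ⇒ V=82.1954 exercise | (k=7,j=1): S=69.4976, (K−S)⁺=64.7024, hold=63.2151 ⇒ V=64.7024 exercise | (k=7,j=2): S=92.8749, (K−S)⁺=41.3251, hold=39.8378 ⇒ V=41.3251 exercise | (k=7,j=3): S=124.1158, (K−S)⁺=10.0842, hold=15.6724 ⇒ V=15.6724 continue | (k=7,j=4): S=165.8653, (K−S)⁺=0.0000, hold=2.4425 ⇒ V=2.4425 continue | (k=7,j=5): S=221.6584, (K−S)⁺=0.0000, hold=0.0000 ⇒ V=0.0000 continue | (k=7,j=6): S=296.2189, (K−S)⁺=0.0000, hold=0.0000 ⇒ V=0.0000 continue | (k=7,j=7): S=395.8597, (K−S)⁺=0.0000, hold=0.0000 ⇒ V=0.0000 continue  boundary S*=92.8749
step 6: (k=6,j=0): S=60.1182, (K−S)⁺=74.0818, hold=72.5946 ⇒ V=74.0818 exercise | (k=6,j=1): S=80.3405, (K−S)⁺=53.8595, hold=52.3723 ⇒ V=53.8595 exercise | (k=6,j=2): S=107.3650, (K−S)⁺=26.8350, hold=28.1238 ⇒ V=28.1238 continue | (k=6,j=3): S=143.4800, (K−S)⁺=0.0000, hold=8.9266 ⇒ V=8.9266 continue | (k=6,j=4): S=191.7432, (K−S)⁺=0.0000, hold=1.2021 ⇒ V=1.2021 continue | (k=6,j=5): S=256.2409, (K−S)⁺=0.0000, hold=0.0000 ⇒ V=0.0000 continue | (k=6,j=6): S=342.4341, (K−S)⁺=0.0000, hold=0.0000 ⇒ V=0.0000 continue  boundary S*=80.3405
step 5: (k=5,j=0): S=69.4976, (K−S)⁺=64.7024, hold=63.2151 ⇒ V=64.7024 exercise | (k=5,j=1): S=92.8749, (K−S)⁺=41.3251, hold=40.4781 ⇒ V=41.3251 exercise | (k=5,j=2): S=124.1158, (K−S)⁺=10.0842, hold=18.2756 ⇒ V=18.2756 continue | (k=5,j=3): S=165.8653, (K−S)⁺=0.0000, hold=4.9904 ⇒ V=4.9904 continue | (k=5,j=4): S=221.6584, (K−S)⁺=0.0000, hold=0.5916 ⇒ V=0.5916 continue | (k=5,j=5): S=296.2189, (K−S)⁺=0.0000, hold=0.0000 ⇒ V=0.0000 continue  boundary S*=92.8749
step 4: (k=4,j=0): S=80.3405, (K−S)⁺=53.8595, hold=52.3723 ⇒ V=53.8595 exercise | (k=4,j=1): S=107.3650, (K−S)⁺=26.8350, hold=29.4170 ⇒ V=29.4170 continue | (k=4,j=2): S=143.4800, (K−S)⁺=0.0000, hold=11.4735 ⇒ V=11.4735 continue | (k=4,j=3): S=191.7432, (K−S)⁺=0.0000, hold=2.7500 ⇒ V=2.7500 continue | (k=4,j=4): S=256.2409, (K−S)⁺=0.0000, hold=0.2912 ⇒ V=0.2912 continue  boundary S*=80.3405
step 3: (k=3,j=0): S=92.8749, (K−S)⁺=41.3251, hold=41.1205 ⇒ V=41.3251 exercise | (k=3,j=1): S=124.1158, (K−S)⁺=10.0842, hold=20.1773 ⇒ V=20.1773 continue | (k=3,j=2): S=165.8653, (K−S)⁺=0.0000, hold=7.0128 ⇒ V=7.0128 continue | (k=3,j=3): S=221.6584, (K−S)⁺=0.0000, hold=1.4980 ⇒ V=1.4980 continue  boundary S*=92.8749
step 2: (k=2,j=0): S=107.3650, (K−S)⁺=26.8350, hold=30.3616 ⇒ V=30.3616 continue | (k=2,j=1): S=143.4800, (K−S)⁺=0.0000, hold=13.4140 ⇒ V=13.4140 continue | (k=2,j=2): S=191.7432, (K−S)⁺=0.0000, hold=4.1955 ⇒ V=4.1955 continue  boundary S*=-
step 1: (k=1,j=0): S=124.1158, (K−S)⁺=10.0842, hold=21.6062 ⇒ V=21.6062 continue | (k=1,j=1): S=165.8653, (K−S)⁺=0.0000, hold=8.6860 ⇒ V=8.6860 continue  boundary S*=-
step 0: (k=0,j=0): S=143.4800, (K−S)⁺=0.0000, hold=14.9485 ⇒ V=14.9485 continue  boundary S*=-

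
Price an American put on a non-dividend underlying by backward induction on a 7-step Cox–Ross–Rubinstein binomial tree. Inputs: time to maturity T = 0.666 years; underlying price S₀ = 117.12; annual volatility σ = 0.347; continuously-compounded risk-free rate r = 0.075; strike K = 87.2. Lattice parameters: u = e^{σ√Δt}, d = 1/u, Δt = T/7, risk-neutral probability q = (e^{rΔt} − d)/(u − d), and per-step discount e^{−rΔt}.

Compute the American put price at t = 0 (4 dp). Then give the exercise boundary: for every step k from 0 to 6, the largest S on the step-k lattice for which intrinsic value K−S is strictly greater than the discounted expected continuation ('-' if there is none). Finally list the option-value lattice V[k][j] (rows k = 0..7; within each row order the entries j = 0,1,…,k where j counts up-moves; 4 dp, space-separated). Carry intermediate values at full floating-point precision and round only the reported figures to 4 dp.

price = 1.5365
boundary = - - - - - 68.5823 76.3301
tree:
1.5365
2.6584 0.4659
4.5171 0.8861 0.0634
7.5004 1.6761 0.1294 0.0000
12.0766 3.1505 0.2641 0.0000 0.0000
18.6177 5.8781 0.5391 0.0000 0.0000 0.0000
25.5791 10.8699 1.1006 0.0000 0.0000 0.0000 0.0000
31.8339 18.6177 2.2468 0.0000 0.0000 0.0000 0.0000 0.0000

Δt=0.09514  u=1.11297  d=0.89850  q=0.50666  discount=0.99289
step 7 (expiry): payoffs max(K−S,0) = 31.8339 18.6177 2.2468 0.0000 0.0000 0.0000 0.0000 0.0000
step 6: (k=6,j=0): S=61.6209, (K−S)⁺=25.5791, hold=24.9591 ⇒ V=25.5791 exercise | (k=6,j=1): S=76.3301, (K−S)⁺=10.8699, hold=10.2499 ⇒ V=10.8699 exercise | (k=6,j=2): S=94.5504, (K−S)⁺=0.0000, hold=1.1006 ⇒ V=1.1006 continue | (k=6,j=3): S=117.1200, (K−S)⁺=0.0000, hold=0.0000 ⇒ V=0.0000 continue | (k=6,j=4): S=145.0771, (K−S)⁺=0.0000, hold=0.0000 ⇒ V=0.0000 continue | (k=6,j=5): S=179.7076, (K−S)⁺=0.0000, hold=0.0000 ⇒ V=0.0000 continue | (k=6,j=6): S=222.6045, (K−S)⁺=0.0000, hold=0.0000 ⇒ V=0.0000 continue  boundary S*=76.3301
step 5: (k=5,j=0): S=68.5823, (K−S)⁺=18.6177, hold=17.9977 ⇒ V=18.6177 exercise | (k=5,j=1): S=84.9532, (K−S)⁺=2.2468, hold=5.8781 ⇒ V=5.8781 continue | (k=5,j=2): S=105.2319, (K−S)⁺=0.0000, hold=0.5391 ⇒ V=0.5391 continue | (k=5,j=3): S=130.3512, (K−S)⁺=0.0000, hold=0.0000 ⇒ V=0.0000 continue | (k=5,j=4): S=161.4665, (K−S)⁺=0.0000, hold=0.0000 ⇒ V=0.0000 continue | (k=5,j=5): S=200.0093, (K−S)⁺=0.0000, hold=0.0000 ⇒ V=0.0000 continue  boundary S*=68.5823
step 4: (k=4,j=0): S=76.3301, (K−S)⁺=10.8699, hold=12.0766 ⇒ V=12.0766 continue | (k=4,j=1): S=94.5504, (K−S)⁺=0.0000, hold=3.1505 ⇒ V=3.1505 continue | (k=4,j=2): S=117.1200, (K−S)⁺=0.0000, hold=0.2641 ⇒ V=0.2641 continue | (k=4,j=3): S=145.0771, (K−S)⁺=0.0000, hold=0.0000 ⇒ V=0.0000 continue | (k=4,j=4): S=179.7076, (K−S)⁺=0.0000, hold=0.0000 ⇒ V=0.0000 continue  boundary S*=-
step 3: (k=3,j=0): S=84.9532, (K−S)⁺=2.2468, hold=7.5004 ⇒ V=7.5004 continue | (k=3,j=1): S=105.2319, (K−S)⁺=0.0000, hold=1.6761 ⇒ V=1.6761 continue | (k=3,j=2): S=130.3512, (K−S)⁺=0.0000, hold=0.1294 ⇒ V=0.1294 continue | (k=3,j=3): S=161.4665, (K−S)⁺=0.0000, hold=0.0000 ⇒ V=0.0000 continue  boundary S*=-
step 2: (k=2,j=0): S=94.5504, (K−S)⁺=0.0000, hold=4.5171 ⇒ V=4.5171 continue | (k=2,j=1): S=117.1200, (K−S)⁺=0.0000, hold=0.8861 ⇒ V=0.8861 continue | (k=2,j=2): S=145.0771, (K−S)⁺=0.0000, hold=0.0634 ⇒ V=0.0634 continue  boundary S*=-
step 1: (k=1,j=0): S=105.2319, (K−S)⁺=0.0000, hold=2.6584 ⇒ V=2.6584 continue | (k=1,j=1): S=130.3512, (K−S)⁺=0.0000, hold=0.4659 ⇒ V=0.4659 continue  boundary S*=-
step 0: (k=0,j=0): S=117.1200, (K−S)⁺=0.0000, hold=1.5365 ⇒ V=1.5365 continue  boundary S*=-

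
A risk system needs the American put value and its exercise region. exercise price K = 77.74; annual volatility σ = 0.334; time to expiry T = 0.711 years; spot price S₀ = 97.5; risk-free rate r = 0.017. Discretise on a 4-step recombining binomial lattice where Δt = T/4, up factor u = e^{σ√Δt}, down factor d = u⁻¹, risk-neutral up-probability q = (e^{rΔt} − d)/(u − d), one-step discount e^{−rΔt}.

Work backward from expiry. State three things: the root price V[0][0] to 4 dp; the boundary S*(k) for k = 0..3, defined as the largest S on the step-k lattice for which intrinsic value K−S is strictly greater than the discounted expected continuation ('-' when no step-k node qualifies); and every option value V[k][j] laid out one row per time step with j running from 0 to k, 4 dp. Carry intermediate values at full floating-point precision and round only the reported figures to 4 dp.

price = 2.8255
boundary = - - - 63.9055
tree:
2.8255
4.8633 0.5962
8.2675 1.1403 0.0000
13.8345 2.1809 0.0000 0.0000
22.2285 4.1712 0.0000 0.0000 0.0000

Δt=0.17775, u=1.15121, d=0.86865, q=0.47556, disc=e^(-rΔt)=0.99698
k=4 terminal: V=max(K-S,0) → 22.2285 4.1712 0.0000 0.0000 0.0000
k=3: j=0 S=63.9055 intr=13.8345 cont=13.6000 V=13.8345[EX]; j=1 S=84.6933 intr=0.0000 cont=2.1809 V=2.1809[hold]; j=2 S=112.2432 intr=0.0000 cont=0.0000 V=0.0000[hold]; j=3 S=148.7549 intr=0.0000 cont=0.0000 V=0.0000[hold]  S*(3)=63.9055
k=2: j=0 S=73.5688 intr=4.1712 cont=8.2675 V=8.2675[hold]; j=1 S=97.5000 intr=0.0000 cont=1.1403 V=1.1403[hold]; j=2 S=129.2158 intr=0.0000 cont=0.0000 V=0.0000[hold]  S*(2)=-
k=1: j=0 S=84.6933 intr=0.0000 cont=4.8633 V=4.8633[hold]; j=1 S=112.2432 intr=0.0000 cont=0.5962 V=0.5962[hold]  S*(1)=-
k=0: j=0 S=97.5000 intr=0.0000 cont=2.8255 V=2.8255[hold]  S*(0)=-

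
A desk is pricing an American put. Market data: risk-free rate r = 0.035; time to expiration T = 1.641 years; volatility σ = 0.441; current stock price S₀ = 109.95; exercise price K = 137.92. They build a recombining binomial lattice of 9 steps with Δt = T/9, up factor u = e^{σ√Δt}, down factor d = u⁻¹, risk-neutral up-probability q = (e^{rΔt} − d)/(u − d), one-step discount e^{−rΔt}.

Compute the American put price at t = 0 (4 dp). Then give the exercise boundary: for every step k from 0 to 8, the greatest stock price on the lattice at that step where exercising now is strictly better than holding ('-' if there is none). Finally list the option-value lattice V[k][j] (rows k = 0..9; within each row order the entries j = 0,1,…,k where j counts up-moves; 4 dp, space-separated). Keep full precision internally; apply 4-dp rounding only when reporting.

params: Δt=0.18233 u=1.20721 d=0.82836 q=0.46996 e^(-rΔt)=0.99364
t_9 payoffs: 117.7289 108.4945 95.0368 75.4243 46.8420 5.1876 0.0000 0.0000 0.0000 0.0000
t_8: node(8,0) S=24.3748 payoff=113.5452 vs cont=112.6678 → 113.5452 [stop]  node(8,1) S=35.5226 payoff=102.3974 vs cont=101.5200 → 102.3974 [stop]  node(8,2) S=51.7689 payoff=86.1511 vs cont=85.2738 → 86.1511 [stop]  node(8,3) S=75.4453 payoff=62.4747 vs cont=61.5974 → 62.4747 [stop]  node(8,4) S=109.9500 payoff=27.9700 vs cont=27.0926 → 27.9700 [stop]  node(8,5) S=160.2354 payoff=0.0000 vs cont=2.7322 → 2.7322 [wait]  node(8,6) S=233.5188 payoff=0.0000 vs cont=0.0000 → 0.0000 [wait]  node(8,7) S=340.3182 payoff=0.0000 vs cont=0.0000 → 0.0000 [wait]  node(8,8) S=495.9622 payoff=0.0000 vs cont=0.0000 → 0.0000 [wait]  ⇒ S*(8)=109.9500
t_7: node(7,0) S=29.4255 payoff=108.4945 vs cont=107.6172 → 108.4945 [stop]  node(7,1) S=42.8832 payoff=95.0368 vs cont=94.1595 → 95.0368 [stop]  node(7,2) S=62.4957 payoff=75.4243 vs cont=74.5469 → 75.4243 [stop]  node(7,3) S=91.0780 payoff=46.8420 vs cont=45.9646 → 46.8420 [stop]  node(7,4) S=132.7324 payoff=5.1876 vs cont=16.0067 → 16.0067 [wait]  node(7,5) S=193.4373 payoff=0.0000 vs cont=1.4389 → 1.4389 [wait]  node(7,6) S=281.9055 payoff=0.0000 vs cont=0.0000 → 0.0000 [wait]  node(7,7) S=410.8345 payoff=0.0000 vs cont=0.0000 → 0.0000 [wait]  ⇒ S*(7)=91.0780
t_6: node(6,0) S=35.5226 payoff=102.3974 vs cont=101.5200 → 102.3974 [stop]  node(6,1) S=51.7689 payoff=86.1511 vs cont=85.2738 → 86.1511 [stop]  node(6,2) S=75.4453 payoff=62.4747 vs cont=61.5974 → 62.4747 [stop]  node(6,3) S=109.9500 payoff=27.9700 vs cont=32.1449 → 32.1449 [wait]  node(6,4) S=160.2354 payoff=0.0000 vs cont=9.1022 → 9.1022 [wait]  node(6,5) S=233.5188 payoff=0.0000 vs cont=0.7578 → 0.7578 [wait]  node(6,6) S=340.3182 payoff=0.0000 vs cont=0.0000 → 0.0000 [wait]  ⇒ S*(6)=75.4453
t_5: node(5,0) S=42.8832 payoff=95.0368 vs cont=94.1595 → 95.0368 [stop]  node(5,1) S=62.4957 payoff=75.4243 vs cont=74.5469 → 75.4243 [stop]  node(5,2) S=91.0780 payoff=46.8420 vs cont=47.9142 → 47.9142 [wait]  node(5,3) S=132.7324 payoff=5.1876 vs cont=21.1801 → 21.1801 [wait]  node(5,4) S=193.4373 payoff=0.0000 vs cont=5.1477 → 5.1477 [wait]  node(5,5) S=281.9055 payoff=0.0000 vs cont=0.3991 → 0.3991 [wait]  ⇒ S*(5)=62.4957
t_4: node(4,0) S=51.7689 payoff=86.1511 vs cont=85.2738 → 86.1511 [stop]  node(4,1) S=75.4453 payoff=62.4747 vs cont=62.0981 → 62.4747 [stop]  node(4,2) S=109.9500 payoff=27.9700 vs cont=35.1254 → 35.1254 [wait]  node(4,3) S=160.2354 payoff=0.0000 vs cont=13.5587 → 13.5587 [wait]  node(4,4) S=233.5188 payoff=0.0000 vs cont=2.8975 → 2.8975 [wait]  ⇒ S*(4)=75.4453
t_3: node(3,0) S=62.4957 payoff=75.4243 vs cont=74.5469 → 75.4243 [stop]  node(3,1) S=91.0780 payoff=46.8420 vs cont=49.3060 → 49.3060 [wait]  node(3,2) S=132.7324 payoff=5.1876 vs cont=24.8309 → 24.8309 [wait]  node(3,3) S=193.4373 payoff=0.0000 vs cont=8.4940 → 8.4940 [wait]  ⇒ S*(3)=62.4957
t_2: node(2,0) S=75.4453 payoff=62.4747 vs cont=62.7480 → 62.7480 [wait]  node(2,1) S=109.9500 payoff=27.9700 vs cont=37.5632 → 37.5632 [wait]  node(2,2) S=160.2354 payoff=0.0000 vs cont=17.0441 → 17.0441 [wait]  ⇒ S*(2)=-
t_1: node(1,0) S=91.0780 payoff=46.8420 vs cont=50.5883 → 50.5883 [wait]  node(1,1) S=132.7324 payoff=5.1876 vs cont=27.7424 → 27.7424 [wait]  ⇒ S*(1)=-
t_0: node(0,0) S=109.9500 payoff=27.9700 vs cont=39.5981 → 39.5981 [wait]  ⇒ S*(0)=-

price = 39.5981
boundary = - - - 62.4957 75.4453 62.4957 75.4453 91.0780 109.9500
tree:
39.5981
50.5883 27.7424
62.7480 37.5632 17.0441
75.4243 49.3060 24.8309 8.4940
86.1511 62.4747 35.1254 13.5587 2.8975
95.0368 75.4243 47.9142 21.1801 5.1477 0.3991
102.3974 86.1511 62.4747 32.1449 9.1022 0.7578 0.0000
108.4945 95.0368 75.4243 46.8420 16.0067 1.4389 0.0000 0.0000
113.5452 102.3974 86.1511 62.4747 27.9700 2.7322 0.0000 0.0000 0.0000
117.7289 108.4945 95.0368 75.4243 46.8420 5.1876 0.0000 0.0000 0.0000 0.0000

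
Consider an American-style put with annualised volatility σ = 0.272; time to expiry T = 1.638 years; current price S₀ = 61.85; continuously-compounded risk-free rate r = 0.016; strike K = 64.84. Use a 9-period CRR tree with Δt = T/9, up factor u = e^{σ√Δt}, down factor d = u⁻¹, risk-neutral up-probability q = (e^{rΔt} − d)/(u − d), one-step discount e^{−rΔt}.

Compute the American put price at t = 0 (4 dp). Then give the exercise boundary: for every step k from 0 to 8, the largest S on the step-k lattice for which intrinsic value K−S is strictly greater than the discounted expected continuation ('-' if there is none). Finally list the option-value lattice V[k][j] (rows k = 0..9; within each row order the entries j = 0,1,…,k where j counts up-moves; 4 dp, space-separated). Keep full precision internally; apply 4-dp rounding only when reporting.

price = 9.6439
boundary = - - - - 38.8829 43.6671 38.8829 43.6671 49.0399
tree:
9.6439
12.9451 6.1765
16.8704 8.8310 3.3787
21.2873 12.2549 5.2275 1.4245
25.9571 16.4284 7.8716 2.4352 0.3536
30.2171 21.1729 11.4603 4.0862 0.6867 0.0000
34.0103 25.9571 15.9947 6.6868 1.3335 0.0000 0.0000
37.3880 30.2171 21.1729 10.5608 2.5896 0.0000 0.0000 0.0000
40.3957 34.0103 25.9571 15.8001 5.0290 0.0000 0.0000 0.0000 0.0000
43.0738 37.3880 30.2171 21.1729 9.7663 0.0000 0.0000 0.0000 0.0000 0.0000

Δt=0.18200, u=1.12304, d=0.89044, q=0.48356, disc=e^(-rΔt)=0.99709
k=9 terminal: V=max(K-S,0) → 43.0738 37.3880 30.2171 21.1729 9.7663 0.0000 0.0000 0.0000 0.0000 0.0000
k=8: j=0 S=24.4443 intr=40.3957 cont=40.2071 V=40.3957[EX]; j=1 S=30.8297 intr=34.0103 cont=33.8218 V=34.0103[EX]; j=2 S=38.8829 intr=25.9571 cont=25.7685 V=25.9571[EX]; j=3 S=49.0399 intr=15.8001 cont=15.6116 V=15.8001[EX]; j=4 S=61.8500 intr=2.9900 cont=5.0290 V=5.0290[hold]; j=5 S=78.0064 intr=0.0000 cont=0.0000 V=0.0000[hold]; j=6 S=98.3831 intr=0.0000 cont=0.0000 V=0.0000[hold]; j=7 S=124.0826 intr=0.0000 cont=0.0000 V=0.0000[hold]; j=8 S=156.4952 intr=0.0000 cont=0.0000 V=0.0000[hold]  S*(8)=49.0399
k=7: j=0 S=27.4520 intr=37.3880 cont=37.1995 V=37.3880[EX]; j=1 S=34.6229 intr=30.2171 cont=30.0285 V=30.2171[EX]; j=2 S=43.6671 intr=21.1729 cont=20.9844 V=21.1729[EX]; j=3 S=55.0737 intr=9.7663 cont=10.5608 V=10.5608[hold]; j=4 S=69.4600 intr=0.0000 cont=2.5896 V=2.5896[hold]; j=5 S=87.6043 intr=0.0000 cont=0.0000 V=0.0000[hold]; j=6 S=110.4881 intr=0.0000 cont=0.0000 V=0.0000[hold]; j=7 S=139.3497 intr=0.0000 cont=0.0000 V=0.0000[hold]  S*(7)=43.6671
k=6: j=0 S=30.8297 intr=34.0103 cont=33.8218 V=34.0103[EX]; j=1 S=38.8829 intr=25.9571 cont=25.7685 V=25.9571[EX]; j=2 S=49.0399 intr=15.8001 cont=15.9947 V=15.9947[hold]; j=3 S=61.8500 intr=2.9900 cont=6.6868 V=6.6868[hold]; j=4 S=78.0064 intr=0.0000 cont=1.3335 V=1.3335[hold]; j=5 S=98.3831 intr=0.0000 cont=0.0000 V=0.0000[hold]; j=6 S=124.0826 intr=0.0000 cont=0.0000 V=0.0000[hold]  S*(6)=38.8829
k=5: j=0 S=34.6229 intr=30.2171 cont=30.0285 V=30.2171[EX]; j=1 S=43.6671 intr=21.1729 cont=21.0782 V=21.1729[EX]; j=2 S=55.0737 intr=9.7663 cont=11.4603 V=11.4603[hold]; j=3 S=69.4600 intr=0.0000 cont=4.0862 V=4.0862[hold]; j=4 S=87.6043 intr=0.0000 cont=0.6867 V=0.6867[hold]; j=5 S=110.4881 intr=0.0000 cont=0.0000 V=0.0000[hold]  S*(5)=43.6671
k=4: j=0 S=38.8829 intr=25.9571 cont=25.7685 V=25.9571[EX]; j=1 S=49.0399 intr=15.8001 cont=16.4284 V=16.4284[hold]; j=2 S=61.8500 intr=2.9900 cont=7.8716 V=7.8716[hold]; j=3 S=78.0064 intr=0.0000 cont=2.4352 V=2.4352[hold]; j=4 S=98.3831 intr=0.0000 cont=0.3536 V=0.3536[hold]  S*(4)=38.8829
k=3: j=0 S=43.6671 intr=21.1729 cont=21.2873 V=21.2873[hold]; j=1 S=55.0737 intr=9.7663 cont=12.2549 V=12.2549[hold]; j=2 S=69.4600 intr=0.0000 cont=5.2275 V=5.2275[hold]; j=3 S=87.6043 intr=0.0000 cont=1.4245 V=1.4245[hold]  S*(3)=-
k=2: j=0 S=49.0399 intr=15.8001 cont=16.8704 V=16.8704[hold]; j=1 S=61.8500 intr=2.9900 cont=8.8310 V=8.8310[hold]; j=2 S=78.0064 intr=0.0000 cont=3.3787 V=3.3787[hold]  S*(2)=-
k=1: j=0 S=55.0737 intr=9.7663 cont=12.9451 V=12.9451[hold]; j=1 S=69.4600 intr=0.0000 cont=6.1765 V=6.1765[hold]  S*(1)=-
k=0: j=0 S=61.8500 intr=2.9900 cont=9.6439 V=9.6439[hold]  S*(0)=-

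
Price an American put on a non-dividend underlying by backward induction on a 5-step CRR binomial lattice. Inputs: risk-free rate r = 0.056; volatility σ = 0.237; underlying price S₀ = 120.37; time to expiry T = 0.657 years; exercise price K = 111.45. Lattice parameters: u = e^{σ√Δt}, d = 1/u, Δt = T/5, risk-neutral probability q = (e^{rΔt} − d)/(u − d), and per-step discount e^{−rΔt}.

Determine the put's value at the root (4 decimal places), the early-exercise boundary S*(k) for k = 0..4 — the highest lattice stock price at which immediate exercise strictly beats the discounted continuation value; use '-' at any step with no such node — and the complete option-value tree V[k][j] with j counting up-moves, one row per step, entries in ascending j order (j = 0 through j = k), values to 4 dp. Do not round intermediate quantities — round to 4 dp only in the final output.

Δt=0.13140  u=1.08971  d=0.91768  q=0.52147  discount=0.99267
step 5 (expiry): payoffs max(K−S,0) = 33.1132 18.4277 0.9893 0.0000 0.0000 0.0000
step 4: (k=4,j=0): S=85.3643, (K−S)⁺=26.0857, hold=25.2686 ⇒ V=26.0857 exercise | (k=4,j=1): S=101.3672, (K−S)⁺=10.0828, hold=9.2657 ⇒ V=10.0828 exercise | (k=4,j=2): S=120.3700, (K−S)⁺=0.0000, hold=0.4699 ⇒ V=0.4699 continue | (k=4,j=3): S=142.9352, (K−S)⁺=0.0000, hold=0.0000 ⇒ V=0.0000 continue | (k=4,j=4): S=169.7305, (K−S)⁺=0.0000, hold=0.0000 ⇒ V=0.0000 continue  boundary S*=101.3672
step 3: (k=3,j=0): S=93.0223, (K−S)⁺=18.4277, hold=17.6106 ⇒ V=18.4277 exercise | (k=3,j=1): S=110.4607, (K−S)⁺=0.9893, hold=5.0328 ⇒ V=5.0328 continue | (k=3,j=2): S=131.1682, (K−S)⁺=0.0000, hold=0.2232 ⇒ V=0.2232 continue | (k=3,j=3): S=155.7577, (K−S)⁺=0.0000, hold=0.0000 ⇒ V=0.0000 continue  boundary S*=93.0223
step 2: (k=2,j=0): S=101.3672, (K−S)⁺=10.0828, hold=11.3589 ⇒ V=11.3589 continue | (k=2,j=1): S=120.3700, (K−S)⁺=0.0000, hold=2.5063 ⇒ V=2.5063 continue | (k=2,j=2): S=142.9352, (K−S)⁺=0.0000, hold=0.1060 ⇒ V=0.1060 continue  boundary S*=-
step 1: (k=1,j=0): S=110.4607, (K−S)⁺=0.9893, hold=6.6931 ⇒ V=6.6931 continue | (k=1,j=1): S=131.1682, (K−S)⁺=0.0000, hold=1.2454 ⇒ V=1.2454 continue  boundary S*=-
step 0: (k=0,j=0): S=120.3700, (K−S)⁺=0.0000, hold=3.8241 ⇒ V=3.8241 continue  boundary S*=-

price = 3.8241
boundary = - - - 93.0223 101.3672
tree:
3.8241
6.6931 1.2454
11.3589 2.5063 0.1060
18.4277 5.0328 0.2232 0.0000
26.0857 10.0828 0.4699 0.0000 0.0000
33.1132 18.4277 0.9893 0.0000 0.0000 0.0000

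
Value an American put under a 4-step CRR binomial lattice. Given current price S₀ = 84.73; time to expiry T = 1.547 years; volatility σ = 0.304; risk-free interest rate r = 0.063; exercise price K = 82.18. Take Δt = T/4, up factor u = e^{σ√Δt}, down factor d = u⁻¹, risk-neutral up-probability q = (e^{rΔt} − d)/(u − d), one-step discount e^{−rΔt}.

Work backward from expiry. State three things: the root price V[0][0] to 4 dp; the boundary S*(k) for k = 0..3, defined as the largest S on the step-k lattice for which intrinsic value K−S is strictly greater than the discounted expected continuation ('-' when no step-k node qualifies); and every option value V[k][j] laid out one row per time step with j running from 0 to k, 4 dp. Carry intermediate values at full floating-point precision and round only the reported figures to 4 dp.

price = 8.0414
boundary = - - 58.0532 70.1345
tree:
8.0414
14.2203 2.6685
24.1268 5.6695 0.0000
34.1270 12.0455 0.0000 0.0000
42.4046 24.1268 0.0000 0.0000 0.0000

params: Δt=0.38675 u=1.20811 d=0.82774 q=0.51772 e^(-rΔt)=0.97593
t_4 payoffs: 42.4046 24.1268 0.0000 0.0000 0.0000
t_3: node(3,0) S=48.0530 payoff=34.1270 vs cont=32.1489 → 34.1270 [stop]  node(3,1) S=70.1345 payoff=12.0455 vs cont=11.3558 → 12.0455 [stop]  node(3,2) S=102.3630 payoff=0.0000 vs cont=0.0000 → 0.0000 [wait]  node(3,3) S=149.4012 payoff=0.0000 vs cont=0.0000 → 0.0000 [wait]  ⇒ S*(3)=70.1345
t_2: node(2,0) S=58.0532 payoff=24.1268 vs cont=22.1487 → 24.1268 [stop]  node(2,1) S=84.7300 payoff=0.0000 vs cont=5.6695 → 5.6695 [wait]  node(2,2) S=123.6655 payoff=0.0000 vs cont=0.0000 → 0.0000 [wait]  ⇒ S*(2)=58.0532
t_1: node(1,0) S=70.1345 payoff=12.0455 vs cont=14.2203 → 14.2203 [wait]  node(1,1) S=102.3630 payoff=0.0000 vs cont=2.6685 → 2.6685 [wait]  ⇒ S*(1)=-
t_0: node(0,0) S=84.7300 payoff=0.0000 vs cont=8.0414 → 8.0414 [wait]  ⇒ S*(0)=-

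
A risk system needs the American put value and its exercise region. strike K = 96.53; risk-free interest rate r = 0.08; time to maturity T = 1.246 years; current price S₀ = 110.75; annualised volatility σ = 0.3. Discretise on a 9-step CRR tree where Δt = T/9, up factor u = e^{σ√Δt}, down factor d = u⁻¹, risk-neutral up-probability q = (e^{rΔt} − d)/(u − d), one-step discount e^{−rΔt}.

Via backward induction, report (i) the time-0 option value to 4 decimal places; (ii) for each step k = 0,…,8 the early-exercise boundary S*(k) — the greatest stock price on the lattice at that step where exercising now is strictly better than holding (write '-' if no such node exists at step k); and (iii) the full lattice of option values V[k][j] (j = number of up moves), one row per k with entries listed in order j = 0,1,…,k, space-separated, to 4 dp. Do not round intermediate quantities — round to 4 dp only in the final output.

Δt=0.13844, u=1.11809, d=0.89438, q=0.52191, disc=e^(-rΔt)=0.98899
k=9 terminal: V=max(K-S,0) → 55.9751 45.8311 33.1497 17.2963 0.0000 0.0000 0.0000 0.0000 0.0000 0.0000
k=8: j=0 S=45.3441 intr=51.1859 cont=50.1227 V=51.1859[EX]; j=1 S=56.6861 intr=39.8439 cont=38.7807 V=39.8439[EX]; j=2 S=70.8651 intr=25.6649 cont=24.6017 V=25.6649[EX]; j=3 S=88.5907 intr=7.9393 cont=8.1782 V=8.1782[hold]; j=4 S=110.7500 intr=0.0000 cont=0.0000 V=0.0000[hold]; j=5 S=138.4521 intr=0.0000 cont=0.0000 V=0.0000[hold]; j=6 S=173.0833 intr=0.0000 cont=0.0000 V=0.0000[hold]; j=7 S=216.3769 intr=0.0000 cont=0.0000 V=0.0000[hold]; j=8 S=270.4995 intr=0.0000 cont=0.0000 V=0.0000[hold]  S*(8)=70.8651
k=7: j=0 S=50.6989 intr=45.8311 cont=44.7678 V=45.8311[EX]; j=1 S=63.3803 intr=33.1497 cont=32.0864 V=33.1497[EX]; j=2 S=79.2337 intr=17.2963 cont=16.3563 V=17.2963[EX]; j=3 S=99.0526 intr=0.0000 cont=3.8669 V=3.8669[hold]; j=4 S=123.8288 intr=0.0000 cont=0.0000 V=0.0000[hold]; j=5 S=154.8023 intr=0.0000 cont=0.0000 V=0.0000[hold]; j=6 S=193.5232 intr=0.0000 cont=0.0000 V=0.0000[hold]; j=7 S=241.9294 intr=0.0000 cont=0.0000 V=0.0000[hold]  S*(7)=79.2337
k=6: j=0 S=56.6861 intr=39.8439 cont=38.7807 V=39.8439[EX]; j=1 S=70.8651 intr=25.6649 cont=24.6017 V=25.6649[EX]; j=2 S=88.5907 intr=7.9393 cont=10.1741 V=10.1741[hold]; j=3 S=110.7500 intr=0.0000 cont=1.8284 V=1.8284[hold]; j=4 S=138.4521 intr=0.0000 cont=0.0000 V=0.0000[hold]; j=5 S=173.0833 intr=0.0000 cont=0.0000 V=0.0000[hold]; j=6 S=216.3769 intr=0.0000 cont=0.0000 V=0.0000[hold]  S*(6)=70.8651
k=5: j=0 S=63.3803 intr=33.1497 cont=32.0864 V=33.1497[EX]; j=1 S=79.2337 intr=17.2963 cont=17.3865 V=17.3865[hold]; j=2 S=99.0526 intr=0.0000 cont=5.7543 V=5.7543[hold]; j=3 S=123.8288 intr=0.0000 cont=0.8645 V=0.8645[hold]; j=4 S=154.8023 intr=0.0000 cont=0.0000 V=0.0000[hold]; j=5 S=193.5232 intr=0.0000 cont=0.0000 V=0.0000[hold]  S*(5)=63.3803
k=4: j=0 S=70.8651 intr=25.6649 cont=24.6483 V=25.6649[EX]; j=1 S=88.5907 intr=7.9393 cont=11.1910 V=11.1910[hold]; j=2 S=110.7500 intr=0.0000 cont=3.1670 V=3.1670[hold]; j=3 S=138.4521 intr=0.0000 cont=0.4088 V=0.4088[hold]; j=4 S=173.0833 intr=0.0000 cont=0.0000 V=0.0000[hold]  S*(4)=70.8651
k=3: j=0 S=79.2337 intr=17.2963 cont=17.9114 V=17.9114[hold]; j=1 S=99.0526 intr=0.0000 cont=6.9261 V=6.9261[hold]; j=2 S=123.8288 intr=0.0000 cont=1.7084 V=1.7084[hold]; j=3 S=154.8023 intr=0.0000 cont=0.1933 V=0.1933[hold]  S*(3)=-
k=2: j=0 S=88.5907 intr=7.9393 cont=12.0440 V=12.0440[hold]; j=1 S=110.7500 intr=0.0000 cont=4.1567 V=4.1567[hold]; j=2 S=138.4521 intr=0.0000 cont=0.9076 V=0.9076[hold]  S*(2)=-
k=1: j=0 S=99.0526 intr=0.0000 cont=7.8402 V=7.8402[hold]; j=1 S=123.8288 intr=0.0000 cont=2.4338 V=2.4338[hold]  S*(1)=-
k=0: j=0 S=110.7500 intr=0.0000 cont=4.9633 V=4.9633[hold]  S*(0)=-

price = 4.9633
boundary = - - - - 70.8651 63.3803 70.8651 79.2337 70.8651
tree:
4.9633
7.8402 2.4338
12.0440 4.1567 0.9076
17.9114 6.9261 1.7084 0.1933
25.6649 11.1910 3.1670 0.4088 0.0000
33.1497 17.3865 5.7543 0.8645 0.0000 0.0000
39.8439 25.6649 10.1741 1.8284 0.0000 0.0000 0.0000
45.8311 33.1497 17.2963 3.8669 0.0000 0.0000 0.0000 0.0000
51.1859 39.8439 25.6649 8.1782 0.0000 0.0000 0.0000 0.0000 0.0000
55.9751 45.8311 33.1497 17.2963 0.0000 0.0000 0.0000 0.0000 0.0000 0.0000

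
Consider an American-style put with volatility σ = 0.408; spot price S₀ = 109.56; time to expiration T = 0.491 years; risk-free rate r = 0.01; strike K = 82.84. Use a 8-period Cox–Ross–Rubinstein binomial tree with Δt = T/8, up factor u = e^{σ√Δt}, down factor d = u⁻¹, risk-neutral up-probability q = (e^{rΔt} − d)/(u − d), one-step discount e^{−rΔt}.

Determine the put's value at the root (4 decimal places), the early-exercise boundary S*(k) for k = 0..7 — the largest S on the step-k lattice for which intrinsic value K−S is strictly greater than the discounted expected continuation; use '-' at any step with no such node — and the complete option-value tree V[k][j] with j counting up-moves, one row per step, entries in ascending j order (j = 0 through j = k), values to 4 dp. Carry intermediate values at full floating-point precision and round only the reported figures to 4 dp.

price = 2.3762
boundary = - - - - - - 59.7402 66.0943
tree:
2.3762
3.7288 0.9008
5.7299 1.5465 0.1963
8.5829 2.6190 0.3762 0.0000
12.4576 4.3588 0.7208 0.0000 0.0000
17.3848 7.0883 1.3811 0.0000 0.0000 0.0000
23.0998 11.1606 2.6463 0.0000 0.0000 0.0000 0.0000
28.8431 16.7457 5.0706 0.0000 0.0000 0.0000 0.0000 0.0000
34.0342 23.0998 9.7157 0.0000 0.0000 0.0000 0.0000 0.0000 0.0000

Δt=0.06137  u=1.10636  d=0.90386  q=0.47778  discount=0.99939
step 8 (expiry): payoffs max(K−S,0) = 34.0342 23.0998 9.7157 0.0000 0.0000 0.0000 0.0000 0.0000 0.0000
step 7: (k=7,j=0): S=53.9969, (K−S)⁺=28.8431, hold=28.7922 ⇒ V=28.8431 exercise | (k=7,j=1): S=66.0943, (K−S)⁺=16.7457, hold=16.6948 ⇒ V=16.7457 exercise | (k=7,j=2): S=80.9020, (K−S)⁺=1.9380, hold=5.0706 ⇒ V=5.0706 continue | (k=7,j=3): S=99.0272, (K−S)⁺=0.0000, hold=0.0000 ⇒ V=0.0000 continue | (k=7,j=4): S=121.2131, (K−S)⁺=0.0000, hold=0.0000 ⇒ V=0.0000 continue | (k=7,j=5): S=148.3695, (K−S)⁺=0.0000, hold=0.0000 ⇒ V=0.0000 continue | (k=7,j=6): S=181.6100, (K−S)⁺=0.0000, hold=0.0000 ⇒ V=0.0000 continue | (k=7,j=7): S=222.2976, (K−S)⁺=0.0000, hold=0.0000 ⇒ V=0.0000 continue  boundary S*=66.0943
step 6: (k=6,j=0): S=59.7402, (K−S)⁺=23.0998, hold=23.0490 ⇒ V=23.0998 exercise | (k=6,j=1): S=73.1243, (K−S)⁺=9.7157, hold=11.1606 ⇒ V=11.1606 continue | (k=6,j=2): S=89.5070, (K−S)⁺=0.0000, hold=2.6463 ⇒ V=2.6463 continue | (k=6,j=3): S=109.5600, (K−S)⁺=0.0000, hold=0.0000 ⇒ V=0.0000 continue | (k=6,j=4): S=134.1057, (K−S)⁺=0.0000, hold=0.0000 ⇒ V=0.0000 continue | (k=6,j=5): S=164.1505, (K−S)⁺=0.0000, hold=0.0000 ⇒ V=0.0000 continue | (k=6,j=6): S=200.9265, (K−S)⁺=0.0000, hold=0.0000 ⇒ V=0.0000 continue  boundary S*=59.7402
step 5: (k=5,j=0): S=66.0943, (K−S)⁺=16.7457, hold=17.3848 ⇒ V=17.3848 continue | (k=5,j=1): S=80.9020, (K−S)⁺=1.9380, hold=7.0883 ⇒ V=7.0883 continue | (k=5,j=2): S=99.0272, (K−S)⁺=0.0000, hold=1.3811 ⇒ V=1.3811 continue | (k=5,j=3): S=121.2131, (K−S)⁺=0.0000, hold=0.0000 ⇒ V=0.0000 continue | (k=5,j=4): S=148.3695, (K−S)⁺=0.0000, hold=0.0000 ⇒ V=0.0000 continue | (k=5,j=5): S=181.6100, (K−S)⁺=0.0000, hold=0.0000 ⇒ V=0.0000 continue  boundary S*=-
step 4: (k=4,j=0): S=73.1243, (K−S)⁺=9.7157, hold=12.4576 ⇒ V=12.4576 continue | (k=4,j=1): S=89.5070, (K−S)⁺=0.0000, hold=4.3588 ⇒ V=4.3588 continue | (k=4,j=2): S=109.5600, (K−S)⁺=0.0000, hold=0.7208 ⇒ V=0.7208 continue | (k=4,j=3): S=134.1057, (K−S)⁺=0.0000, hold=0.0000 ⇒ V=0.0000 continue | (k=4,j=4): S=164.1505, (K−S)⁺=0.0000, hold=0.0000 ⇒ V=0.0000 continue  boundary S*=-
step 3: (k=3,j=0): S=80.9020, (K−S)⁺=1.9380, hold=8.5829 ⇒ V=8.5829 continue | (k=3,j=1): S=99.0272, (K−S)⁺=0.0000, hold=2.6190 ⇒ V=2.6190 continue | (k=3,j=2): S=121.2131, (K−S)⁺=0.0000, hold=0.3762 ⇒ V=0.3762 continue | (k=3,j=3): S=148.3695, (K−S)⁺=0.0000, hold=0.0000 ⇒ V=0.0000 continue  boundary S*=-
step 2: (k=2,j=0): S=89.5070, (K−S)⁺=0.0000, hold=5.7299 ⇒ V=5.7299 continue | (k=2,j=1): S=109.5600, (K−S)⁺=0.0000, hold=1.5465 ⇒ V=1.5465 continue | (k=2,j=2): S=134.1057, (K−S)⁺=0.0000, hold=0.1963 ⇒ V=0.1963 continue  boundary S*=-
step 1: (k=1,j=0): S=99.0272, (K−S)⁺=0.0000, hold=3.7288 ⇒ V=3.7288 continue | (k=1,j=1): S=121.2131, (K−S)⁺=0.0000, hold=0.9008 ⇒ V=0.9008 continue  boundary S*=-
step 0: (k=0,j=0): S=109.5600, (K−S)⁺=0.0000, hold=2.3762 ⇒ V=2.3762 continue  boundary S*=-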